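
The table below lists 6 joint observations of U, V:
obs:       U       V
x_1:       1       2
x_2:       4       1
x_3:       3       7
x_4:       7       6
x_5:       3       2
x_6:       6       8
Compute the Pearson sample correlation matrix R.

Step 1 — column means:
  mean(U) = (1 + 4 + 3 + 7 + 3 + 6) / 6 = 24/6 = 4
  mean(V) = (2 + 1 + 7 + 6 + 2 + 8) / 6 = 26/6 = 4.3333

Step 2 — sample variances and covariances s[i,j] = (1/(n-1)) · Σ_k (x_{k,i} - mean_i) · (x_{k,j} - mean_j), with n-1 = 5:
  s[U,U] = ((-3)·(-3) + (0)·(0) + (-1)·(-1) + (3)·(3) + (-1)·(-1) + (2)·(2)) / 5 = 24/5 = 4.8
  s[U,V] = ((-3)·(-2.3333) + (0)·(-3.3333) + (-1)·(2.6667) + (3)·(1.6667) + (-1)·(-2.3333) + (2)·(3.6667)) / 5 = 19/5 = 3.8
  s[V,V] = ((-2.3333)·(-2.3333) + (-3.3333)·(-3.3333) + (2.6667)·(2.6667) + (1.6667)·(1.6667) + (-2.3333)·(-2.3333) + (3.6667)·(3.6667)) / 5 = 45.3333/5 = 9.0667
  Sample standard deviations s_i = √(s[i,i]):
  s(U) = √(4.8) = 2.1909
  s(V) = √(9.0667) = 3.0111

Step 3 — r_{ij} = s_{ij} / (s_i · s_j):
  r[U,U] = 1 (diagonal).
  r[U,V] = 3.8 / (2.1909 · 3.0111) = 3.8 / 6.597 = 0.576
  r[V,V] = 1 (diagonal).

R is symmetric with unit diagonal. Assembling:

R = [[1, 0.576],
 [0.576, 1]]


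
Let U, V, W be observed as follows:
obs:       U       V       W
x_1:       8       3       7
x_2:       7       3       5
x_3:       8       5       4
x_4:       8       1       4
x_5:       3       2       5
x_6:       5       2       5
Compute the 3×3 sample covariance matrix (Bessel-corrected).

Step 1 — column means:
  mean(U) = (8 + 7 + 8 + 8 + 3 + 5) / 6 = 39/6 = 6.5
  mean(V) = (3 + 3 + 5 + 1 + 2 + 2) / 6 = 16/6 = 2.6667
  mean(W) = (7 + 5 + 4 + 4 + 5 + 5) / 6 = 30/6 = 5

Step 2 — sample covariance S[i,j] = (1/(n-1)) · Σ_k (x_{k,i} - mean_i) · (x_{k,j} - mean_j), with n-1 = 5.
  S[U,U] = ((1.5)·(1.5) + (0.5)·(0.5) + (1.5)·(1.5) + (1.5)·(1.5) + (-3.5)·(-3.5) + (-1.5)·(-1.5)) / 5 = 21.5/5 = 4.3
  S[U,V] = ((1.5)·(0.3333) + (0.5)·(0.3333) + (1.5)·(2.3333) + (1.5)·(-1.6667) + (-3.5)·(-0.6667) + (-1.5)·(-0.6667)) / 5 = 5/5 = 1
  S[U,W] = ((1.5)·(2) + (0.5)·(0) + (1.5)·(-1) + (1.5)·(-1) + (-3.5)·(0) + (-1.5)·(0)) / 5 = 0/5 = 0
  S[V,V] = ((0.3333)·(0.3333) + (0.3333)·(0.3333) + (2.3333)·(2.3333) + (-1.6667)·(-1.6667) + (-0.6667)·(-0.6667) + (-0.6667)·(-0.6667)) / 5 = 9.3333/5 = 1.8667
  S[V,W] = ((0.3333)·(2) + (0.3333)·(0) + (2.3333)·(-1) + (-1.6667)·(-1) + (-0.6667)·(0) + (-0.6667)·(0)) / 5 = 0/5 = 0
  S[W,W] = ((2)·(2) + (0)·(0) + (-1)·(-1) + (-1)·(-1) + (0)·(0) + (0)·(0)) / 5 = 6/5 = 1.2

S is symmetric (S[j,i] = S[i,j]). Assembling:

S = [[4.3, 1, 0],
 [1, 1.8667, 0],
 [0, 0, 1.2]]


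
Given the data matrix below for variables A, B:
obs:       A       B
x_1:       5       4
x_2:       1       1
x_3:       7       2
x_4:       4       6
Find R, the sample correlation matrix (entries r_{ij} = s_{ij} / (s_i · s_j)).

Step 1 — column means:
  mean(A) = (5 + 1 + 7 + 4) / 4 = 17/4 = 4.25
  mean(B) = (4 + 1 + 2 + 6) / 4 = 13/4 = 3.25

Step 2 — sample variances and covariances s[i,j] = (1/(n-1)) · Σ_k (x_{k,i} - mean_i) · (x_{k,j} - mean_j), with n-1 = 3:
  s[A,A] = ((0.75)·(0.75) + (-3.25)·(-3.25) + (2.75)·(2.75) + (-0.25)·(-0.25)) / 3 = 18.75/3 = 6.25
  s[A,B] = ((0.75)·(0.75) + (-3.25)·(-2.25) + (2.75)·(-1.25) + (-0.25)·(2.75)) / 3 = 3.75/3 = 1.25
  s[B,B] = ((0.75)·(0.75) + (-2.25)·(-2.25) + (-1.25)·(-1.25) + (2.75)·(2.75)) / 3 = 14.75/3 = 4.9167
  Sample standard deviations s_i = √(s[i,i]):
  s(A) = √(6.25) = 2.5
  s(B) = √(4.9167) = 2.2174

Step 3 — r_{ij} = s_{ij} / (s_i · s_j):
  r[A,A] = 1 (diagonal).
  r[A,B] = 1.25 / (2.5 · 2.2174) = 1.25 / 5.5434 = 0.2255
  r[B,B] = 1 (diagonal).

R is symmetric with unit diagonal. Assembling:

R = [[1, 0.2255],
 [0.2255, 1]]


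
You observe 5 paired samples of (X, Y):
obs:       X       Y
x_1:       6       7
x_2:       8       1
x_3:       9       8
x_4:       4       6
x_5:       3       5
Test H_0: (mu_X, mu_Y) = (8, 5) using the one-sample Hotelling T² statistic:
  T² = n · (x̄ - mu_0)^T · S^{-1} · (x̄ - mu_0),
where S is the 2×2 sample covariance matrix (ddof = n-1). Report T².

Step 1 — sample mean vector:
  mean(X) = (6 + 8 + 9 + 4 + 3) / 5 = 30/5 = 6
  mean(Y) = (7 + 1 + 8 + 6 + 5) / 5 = 27/5 = 5.4
  x̄ = (6, 5.4),  deviation x̄ - mu_0 = (6, 5.4) - (8, 5) = (-2, 0.4).

Step 2 — sample covariance matrix, S[i,j] = (1/(n-1)) · Σ_k (x_{k,i} - mean_i) · (x_{k,j} - mean_j), divisor n-1 = 4:
  S[X,X] = ((0)·(0) + (2)·(2) + (3)·(3) + (-2)·(-2) + (-3)·(-3)) / 4 = 26/4 = 6.5
  S[X,Y] = ((0)·(1.6) + (2)·(-4.4) + (3)·(2.6) + (-2)·(0.6) + (-3)·(-0.4)) / 4 = -1/4 = -0.25
  S[Y,Y] = ((1.6)·(1.6) + (-4.4)·(-4.4) + (2.6)·(2.6) + (0.6)·(0.6) + (-0.4)·(-0.4)) / 4 = 29.2/4 = 7.3
  S = [[6.5, -0.25],
 [-0.25, 7.3]].

Step 3 — invert S. det(S) = 6.5·7.3 - (-0.25)² = 47.3875.
  S^{-1} = (1/det) · [[d, -b], [-b, a]] = [[0.154, 0.0053],
 [0.0053, 0.1372]].

Step 4 — quadratic form (x̄ - mu_0)^T · S^{-1} · (x̄ - mu_0):
  S^{-1} · (x̄ - mu_0) = (-0.306, 0.0443),
  (x̄ - mu_0)^T · [...] = (-2)·(-0.306) + (0.4)·(0.0443) = 0.6297.

Step 5 — scale by n: T² = 5 · 0.6297 = 3.1485.

T² ≈ 3.1485


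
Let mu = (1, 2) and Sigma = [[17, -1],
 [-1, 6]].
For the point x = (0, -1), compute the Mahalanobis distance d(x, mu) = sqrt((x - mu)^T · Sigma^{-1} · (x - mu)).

Step 1 — centre the observation: (x - mu) = (-1, -3).

Step 2 — invert Sigma. det(Sigma) = 17·6 - (-1)² = 101.
  Sigma^{-1} = (1/det) · [[d, -b], [-b, a]] = [[0.0594, 0.0099],
 [0.0099, 0.1683]].

Step 3 — form the quadratic (x - mu)^T · Sigma^{-1} · (x - mu):
  Sigma^{-1} · (x - mu) = (-0.0891, -0.5149).
  (x - mu)^T · [Sigma^{-1} · (x - mu)] = (-1)·(-0.0891) + (-3)·(-0.5149) = 1.6337.

Step 4 — take square root: d = √(1.6337) ≈ 1.2781.

d(x, mu) = √(1.6337) ≈ 1.2781


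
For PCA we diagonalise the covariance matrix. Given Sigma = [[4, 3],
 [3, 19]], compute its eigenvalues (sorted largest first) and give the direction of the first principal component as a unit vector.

Step 1 — characteristic polynomial of 2×2 Sigma:
  det(Sigma - λI) = λ² - trace · λ + det = 0.
  trace = 4 + 19 = 23, det = 4·19 - (3)² = 67.
Step 2 — discriminant:
  Δ = trace² - 4·det = 529 - 268 = 261.
Step 3 — eigenvalues:
  λ = (trace ± √Δ)/2 = (23 ± 16.1555)/2,
  λ_1 = 19.5777,  λ_2 = 3.4223.

Step 4 — unit eigenvector for λ_1: solve (Sigma - λ_1 I)v = 0. First row:
  (4 - 19.5777)·v_x + (3)·v_y = 0, i.e. (-15.5777)·v_x + (3)·v_y = 0,
  so v ∝ (b, λ_1 - a) = (3, 15.5777) = u.
  ||u|| = √((3)² + (15.5777)²) = √(251.6662) ≈ 15.864,
  v_1 = u/||u|| ≈ (0.1891, 0.982) (||v_1|| = 1).

λ_1 = 19.5777,  λ_2 = 3.4223;  v_1 ≈ (0.1891, 0.982)


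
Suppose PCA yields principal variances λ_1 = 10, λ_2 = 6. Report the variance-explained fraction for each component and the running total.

Step 1 — total variance = trace(Sigma) = Σ λ_i = 10 + 6 = 16.

Step 2 — fraction explained by component i = λ_i / Σ λ:
  PC1: 10/16 = 0.625
  PC2: 6/16 = 0.375

Step 3 — cumulative fraction after k components = (λ_1 + ... + λ_k) / Σ λ:
  k = 1: 10/16 = 0.625
  k = 2: (10 + 6)/16 = 16/16 = 1

Summary (fraction, with percent):

explained: PC1 0.625 (62.5%), PC2 0.375 (37.5%);  cumulative: 0.625, 1


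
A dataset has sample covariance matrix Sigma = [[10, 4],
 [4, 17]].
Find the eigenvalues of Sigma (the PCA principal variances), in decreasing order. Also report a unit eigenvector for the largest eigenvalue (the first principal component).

Step 1 — characteristic polynomial of 2×2 Sigma:
  det(Sigma - λI) = λ² - trace · λ + det = 0.
  trace = 10 + 17 = 27, det = 10·17 - (4)² = 154.
Step 2 — discriminant:
  Δ = trace² - 4·det = 729 - 616 = 113.
Step 3 — eigenvalues:
  λ = (trace ± √Δ)/2 = (27 ± 10.6301)/2,
  λ_1 = 18.8151,  λ_2 = 8.1849.

Step 4 — unit eigenvector for λ_1: solve (Sigma - λ_1 I)v = 0. First row:
  (10 - 18.8151)·v_x + (4)·v_y = 0, i.e. (-8.8151)·v_x + (4)·v_y = 0,
  so v ∝ (b, λ_1 - a) = (4, 8.8151) = u.
  ||u|| = √((4)² + (8.8151)²) = √(93.7055) ≈ 9.6802,
  v_1 = u/||u|| ≈ (0.4132, 0.9106) (||v_1|| = 1).

λ_1 = 18.8151,  λ_2 = 8.1849;  v_1 ≈ (0.4132, 0.9106)


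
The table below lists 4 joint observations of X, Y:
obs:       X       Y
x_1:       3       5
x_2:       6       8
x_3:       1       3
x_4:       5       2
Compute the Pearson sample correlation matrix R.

Step 1 — column means:
  mean(X) = (3 + 6 + 1 + 5) / 4 = 15/4 = 3.75
  mean(Y) = (5 + 8 + 3 + 2) / 4 = 18/4 = 4.5

Step 2 — sample variances and covariances s[i,j] = (1/(n-1)) · Σ_k (x_{k,i} - mean_i) · (x_{k,j} - mean_j), with n-1 = 3:
  s[X,X] = ((-0.75)·(-0.75) + (2.25)·(2.25) + (-2.75)·(-2.75) + (1.25)·(1.25)) / 3 = 14.75/3 = 4.9167
  s[X,Y] = ((-0.75)·(0.5) + (2.25)·(3.5) + (-2.75)·(-1.5) + (1.25)·(-2.5)) / 3 = 8.5/3 = 2.8333
  s[Y,Y] = ((0.5)·(0.5) + (3.5)·(3.5) + (-1.5)·(-1.5) + (-2.5)·(-2.5)) / 3 = 21/3 = 7
  Sample standard deviations s_i = √(s[i,i]):
  s(X) = √(4.9167) = 2.2174
  s(Y) = √(7) = 2.6458

Step 3 — r_{ij} = s_{ij} / (s_i · s_j):
  r[X,X] = 1 (diagonal).
  r[X,Y] = 2.8333 / (2.2174 · 2.6458) = 2.8333 / 5.8666 = 0.483
  r[Y,Y] = 1 (diagonal).

R is symmetric with unit diagonal. Assembling:

R = [[1, 0.483],
 [0.483, 1]]


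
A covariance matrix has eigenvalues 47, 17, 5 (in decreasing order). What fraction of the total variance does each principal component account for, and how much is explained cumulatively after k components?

Step 1 — total variance = trace(Sigma) = Σ λ_i = 47 + 17 + 5 = 69.

Step 2 — fraction explained by component i = λ_i / Σ λ:
  PC1: 47/69 = 0.6812
  PC2: 17/69 = 0.2464
  PC3: 5/69 = 0.0725

Step 3 — cumulative fraction after k components = (λ_1 + ... + λ_k) / Σ λ:
  k = 1: 47/69 = 0.6812
  k = 2: (47 + 17)/69 = 64/69 = 0.9275
  k = 3: (47 + 17 + 5)/69 = 69/69 = 1

Summary (fraction, with percent):

explained: PC1 0.6812 (68.12%), PC2 0.2464 (24.64%), PC3 0.0725 (7.25%);  cumulative: 0.6812, 0.9275, 1


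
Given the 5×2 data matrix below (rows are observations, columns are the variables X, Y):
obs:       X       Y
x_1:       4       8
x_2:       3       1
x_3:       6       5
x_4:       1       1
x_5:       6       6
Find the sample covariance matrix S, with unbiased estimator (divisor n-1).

Step 1 — column means:
  mean(X) = (4 + 3 + 6 + 1 + 6) / 5 = 20/5 = 4
  mean(Y) = (8 + 1 + 5 + 1 + 6) / 5 = 21/5 = 4.2

Step 2 — sample covariance S[i,j] = (1/(n-1)) · Σ_k (x_{k,i} - mean_i) · (x_{k,j} - mean_j), with n-1 = 4.
  S[X,X] = ((0)·(0) + (-1)·(-1) + (2)·(2) + (-3)·(-3) + (2)·(2)) / 4 = 18/4 = 4.5
  S[X,Y] = ((0)·(3.8) + (-1)·(-3.2) + (2)·(0.8) + (-3)·(-3.2) + (2)·(1.8)) / 4 = 18/4 = 4.5
  S[Y,Y] = ((3.8)·(3.8) + (-3.2)·(-3.2) + (0.8)·(0.8) + (-3.2)·(-3.2) + (1.8)·(1.8)) / 4 = 38.8/4 = 9.7

S is symmetric (S[j,i] = S[i,j]). Assembling:

S = [[4.5, 4.5],
 [4.5, 9.7]]


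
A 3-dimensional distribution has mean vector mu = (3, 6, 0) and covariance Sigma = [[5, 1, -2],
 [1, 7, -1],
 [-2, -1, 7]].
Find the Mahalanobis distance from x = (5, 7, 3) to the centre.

Step 1 — centre the observation: (x - mu) = (2, 1, 3).

Step 2 — invert Sigma (cofactor / det for 3×3, or solve directly):
  Sigma^{-1} = [[0.2297, -0.0239, 0.0622],
 [-0.0239, 0.1483, 0.0144],
 [0.0622, 0.0144, 0.1627]].

Step 3 — form the quadratic (x - mu)^T · Sigma^{-1} · (x - mu):
  Sigma^{-1} · (x - mu) = (0.622, 0.1435, 0.6268).
  (x - mu)^T · [Sigma^{-1} · (x - mu)] = (2)·(0.622) + (1)·(0.1435) + (3)·(0.6268) = 3.2679.

Step 4 — take square root: d = √(3.2679) ≈ 1.8077.

d(x, mu) = √(3.2679) ≈ 1.8077


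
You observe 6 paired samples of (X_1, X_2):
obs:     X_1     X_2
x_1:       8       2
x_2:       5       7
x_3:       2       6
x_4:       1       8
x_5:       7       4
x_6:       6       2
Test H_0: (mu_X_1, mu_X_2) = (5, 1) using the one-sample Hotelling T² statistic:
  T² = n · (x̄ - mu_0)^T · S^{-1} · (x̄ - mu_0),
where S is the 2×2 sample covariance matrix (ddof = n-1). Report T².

Step 1 — sample mean vector:
  mean(X_1) = (8 + 5 + 2 + 1 + 7 + 6) / 6 = 29/6 = 4.8333
  mean(X_2) = (2 + 7 + 6 + 8 + 4 + 2) / 6 = 29/6 = 4.8333
  x̄ = (4.8333, 4.8333),  deviation x̄ - mu_0 = (4.8333, 4.8333) - (5, 1) = (-0.1667, 3.8333).

Step 2 — sample covariance matrix, S[i,j] = (1/(n-1)) · Σ_k (x_{k,i} - mean_i) · (x_{k,j} - mean_j), divisor n-1 = 5:
  S[X_1,X_1] = ((3.1667)·(3.1667) + (0.1667)·(0.1667) + (-2.8333)·(-2.8333) + (-3.8333)·(-3.8333) + (2.1667)·(2.1667) + (1.1667)·(1.1667)) / 5 = 38.8333/5 = 7.7667
  S[X_1,X_2] = ((3.1667)·(-2.8333) + (0.1667)·(2.1667) + (-2.8333)·(1.1667) + (-3.8333)·(3.1667) + (2.1667)·(-0.8333) + (1.1667)·(-2.8333)) / 5 = -29.1667/5 = -5.8333
  S[X_2,X_2] = ((-2.8333)·(-2.8333) + (2.1667)·(2.1667) + (1.1667)·(1.1667) + (3.1667)·(3.1667) + (-0.8333)·(-0.8333) + (-2.8333)·(-2.8333)) / 5 = 32.8333/5 = 6.5667
  S = [[7.7667, -5.8333],
 [-5.8333, 6.5667]].

Step 3 — invert S. det(S) = 7.7667·6.5667 - (-5.8333)² = 16.9733.
  S^{-1} = (1/det) · [[d, -b], [-b, a]] = [[0.3869, 0.3437],
 [0.3437, 0.4576]].

Step 4 — quadratic form (x̄ - mu_0)^T · S^{-1} · (x̄ - mu_0):
  S^{-1} · (x̄ - mu_0) = (1.2529, 1.6968),
  (x̄ - mu_0)^T · [...] = (-0.1667)·(1.2529) + (3.8333)·(1.6968) = 6.2955.

Step 5 — scale by n: T² = 6 · 6.2955 = 37.773.

T² ≈ 37.773


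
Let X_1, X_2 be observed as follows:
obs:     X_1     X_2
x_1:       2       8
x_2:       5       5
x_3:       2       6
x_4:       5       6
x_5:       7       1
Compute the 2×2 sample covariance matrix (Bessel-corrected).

Step 1 — column means:
  mean(X_1) = (2 + 5 + 2 + 5 + 7) / 5 = 21/5 = 4.2
  mean(X_2) = (8 + 5 + 6 + 6 + 1) / 5 = 26/5 = 5.2

Step 2 — sample covariance S[i,j] = (1/(n-1)) · Σ_k (x_{k,i} - mean_i) · (x_{k,j} - mean_j), with n-1 = 4.
  S[X_1,X_1] = ((-2.2)·(-2.2) + (0.8)·(0.8) + (-2.2)·(-2.2) + (0.8)·(0.8) + (2.8)·(2.8)) / 4 = 18.8/4 = 4.7
  S[X_1,X_2] = ((-2.2)·(2.8) + (0.8)·(-0.2) + (-2.2)·(0.8) + (0.8)·(0.8) + (2.8)·(-4.2)) / 4 = -19.2/4 = -4.8
  S[X_2,X_2] = ((2.8)·(2.8) + (-0.2)·(-0.2) + (0.8)·(0.8) + (0.8)·(0.8) + (-4.2)·(-4.2)) / 4 = 26.8/4 = 6.7

S is symmetric (S[j,i] = S[i,j]). Assembling:

S = [[4.7, -4.8],
 [-4.8, 6.7]]


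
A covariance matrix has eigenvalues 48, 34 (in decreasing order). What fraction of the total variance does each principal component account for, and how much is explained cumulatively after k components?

Step 1 — total variance = trace(Sigma) = Σ λ_i = 48 + 34 = 82.

Step 2 — fraction explained by component i = λ_i / Σ λ:
  PC1: 48/82 = 0.5854
  PC2: 34/82 = 0.4146

Step 3 — cumulative fraction after k components = (λ_1 + ... + λ_k) / Σ λ:
  k = 1: 48/82 = 0.5854
  k = 2: (48 + 34)/82 = 82/82 = 1

Summary (fraction, with percent):

explained: PC1 0.5854 (58.54%), PC2 0.4146 (41.46%);  cumulative: 0.5854, 1


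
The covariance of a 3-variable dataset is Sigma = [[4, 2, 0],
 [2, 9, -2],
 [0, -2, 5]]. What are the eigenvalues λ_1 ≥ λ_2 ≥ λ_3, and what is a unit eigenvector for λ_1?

Step 1 — characteristic polynomial p(λ) = det(λI - Sigma) = λ³ - tr·λ² + c_1·λ - det, where tr = trace, c_1 = sum of the principal 2×2 minors, det = det(Sigma):
  tr = 4 + 9 + 5 = 18,
  c_1 = (4·9 - (2)²) + (4·5 - (0)²) + (9·5 - (-2)²) = 32 + 20 + 41 = 93,
  det = 4·(9·5 - (-2)²) - (2)·((2)·5 - (-2)·(0)) + (0)·((2)·(-2) - 9·(0)) = 4·(41) - (2)·(10) + (0)·(-4) = 144.
  So p(λ) = λ³ - 18λ² + 93λ - 144.
Step 2 — look for an integer root (rational root theorem: any rational root is an integer divisor of 144). Testing λ = 3:
  p(3) = 27 - 162 + 279 - 144 = 0  ✓
  Dividing out (λ - 3): p(λ) = (λ - 3)(λ² - 15λ + 48).
Step 3 — remaining eigenvalues from the quadratic λ² - 15λ + 48 = 0:
  Δ = 15² - 4·48 = 225 - 192 = 33,  λ = (15 ± √33)/2 = (15 ± 5.7446)/2 ≈ 10.3723 or 4.6277.
  Sorted: λ_1 = 10.3723,  λ_2 = 4.6277,  λ_3 = 3  (check: sum = 18 = tr ✓).

Step 4 — unit eigenvector for λ_1 ≈ 10.3723: v spans the null space of (Sigma - λ_1 I), whose rows are
  r_1 = (-6.3723, 2, 0),  r_2 = (2, -1.3723, -2),  r_3 = (0, -2, -5.3723).
  v is orthogonal to every row, so take v ∝ r_1 × r_2 = ((2)·(-2) - (0)·(-1.3723), (0)·(2) - (-6.3723)·(-2), (-6.3723)·(-1.3723) - (2)·(2)) ≈ (-4, -12.7446, 4.7446).
  Rescale (multiply by -1 so the first nonzero entry is positive): u = (4, 12.7446, -4.7446).
  ||u|| = √((4)² + (12.7446)² + (-4.7446)²) = √(200.9348) ≈ 14.1751,  v_1 = u/||u|| ≈ (0.2822, 0.8991, -0.3347) (||v_1|| = 1).

λ_1 = 10.3723,  λ_2 = 4.6277,  λ_3 = 3;  v_1 ≈ (0.2822, 0.8991, -0.3347)


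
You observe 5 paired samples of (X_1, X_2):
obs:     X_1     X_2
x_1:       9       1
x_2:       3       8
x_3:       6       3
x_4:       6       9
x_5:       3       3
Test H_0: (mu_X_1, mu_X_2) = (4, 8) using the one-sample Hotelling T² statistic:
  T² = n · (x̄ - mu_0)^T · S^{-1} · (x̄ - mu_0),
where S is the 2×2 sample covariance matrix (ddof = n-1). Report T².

Step 1 — sample mean vector:
  mean(X_1) = (9 + 3 + 6 + 6 + 3) / 5 = 27/5 = 5.4
  mean(X_2) = (1 + 8 + 3 + 9 + 3) / 5 = 24/5 = 4.8
  x̄ = (5.4, 4.8),  deviation x̄ - mu_0 = (5.4, 4.8) - (4, 8) = (1.4, -3.2).

Step 2 — sample covariance matrix, S[i,j] = (1/(n-1)) · Σ_k (x_{k,i} - mean_i) · (x_{k,j} - mean_j), divisor n-1 = 4:
  S[X_1,X_1] = ((3.6)·(3.6) + (-2.4)·(-2.4) + (0.6)·(0.6) + (0.6)·(0.6) + (-2.4)·(-2.4)) / 4 = 25.2/4 = 6.3
  S[X_1,X_2] = ((3.6)·(-3.8) + (-2.4)·(3.2) + (0.6)·(-1.8) + (0.6)·(4.2) + (-2.4)·(-1.8)) / 4 = -15.6/4 = -3.9
  S[X_2,X_2] = ((-3.8)·(-3.8) + (3.2)·(3.2) + (-1.8)·(-1.8) + (4.2)·(4.2) + (-1.8)·(-1.8)) / 4 = 48.8/4 = 12.2
  S = [[6.3, -3.9],
 [-3.9, 12.2]].

Step 3 — invert S. det(S) = 6.3·12.2 - (-3.9)² = 61.65.
  S^{-1} = (1/det) · [[d, -b], [-b, a]] = [[0.1979, 0.0633],
 [0.0633, 0.1022]].

Step 4 — quadratic form (x̄ - mu_0)^T · S^{-1} · (x̄ - mu_0):
  S^{-1} · (x̄ - mu_0) = (0.0746, -0.2384),
  (x̄ - mu_0)^T · [...] = (1.4)·(0.0746) + (-3.2)·(-0.2384) = 0.8675.

Step 5 — scale by n: T² = 5 · 0.8675 = 4.3374.

T² ≈ 4.3374


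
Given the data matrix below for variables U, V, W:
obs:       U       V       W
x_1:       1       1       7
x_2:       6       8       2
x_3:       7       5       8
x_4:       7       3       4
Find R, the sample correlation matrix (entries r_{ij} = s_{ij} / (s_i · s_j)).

Step 1 — column means:
  mean(U) = (1 + 6 + 7 + 7) / 4 = 21/4 = 5.25
  mean(V) = (1 + 8 + 5 + 3) / 4 = 17/4 = 4.25
  mean(W) = (7 + 2 + 8 + 4) / 4 = 21/4 = 5.25

Step 2 — sample variances and covariances s[i,j] = (1/(n-1)) · Σ_k (x_{k,i} - mean_i) · (x_{k,j} - mean_j), with n-1 = 3:
  s[U,U] = ((-4.25)·(-4.25) + (0.75)·(0.75) + (1.75)·(1.75) + (1.75)·(1.75)) / 3 = 24.75/3 = 8.25
  s[U,V] = ((-4.25)·(-3.25) + (0.75)·(3.75) + (1.75)·(0.75) + (1.75)·(-1.25)) / 3 = 15.75/3 = 5.25
  s[U,W] = ((-4.25)·(1.75) + (0.75)·(-3.25) + (1.75)·(2.75) + (1.75)·(-1.25)) / 3 = -7.25/3 = -2.4167
  s[V,V] = ((-3.25)·(-3.25) + (3.75)·(3.75) + (0.75)·(0.75) + (-1.25)·(-1.25)) / 3 = 26.75/3 = 8.9167
  s[V,W] = ((-3.25)·(1.75) + (3.75)·(-3.25) + (0.75)·(2.75) + (-1.25)·(-1.25)) / 3 = -14.25/3 = -4.75
  s[W,W] = ((1.75)·(1.75) + (-3.25)·(-3.25) + (2.75)·(2.75) + (-1.25)·(-1.25)) / 3 = 22.75/3 = 7.5833
  Sample standard deviations s_i = √(s[i,i]):
  s(U) = √(8.25) = 2.8723
  s(V) = √(8.9167) = 2.9861
  s(W) = √(7.5833) = 2.7538

Step 3 — r_{ij} = s_{ij} / (s_i · s_j):
  r[U,U] = 1 (diagonal).
  r[U,V] = 5.25 / (2.8723 · 2.9861) = 5.25 / 8.5769 = 0.6121
  r[U,W] = -2.4167 / (2.8723 · 2.7538) = -2.4167 / 7.9096 = -0.3055
  r[V,V] = 1 (diagonal).
  r[V,W] = -4.75 / (2.9861 · 2.7538) = -4.75 / 8.223 = -0.5776
  r[W,W] = 1 (diagonal).

R is symmetric with unit diagonal. Assembling:

R = [[1, 0.6121, -0.3055],
 [0.6121, 1, -0.5776],
 [-0.3055, -0.5776, 1]]


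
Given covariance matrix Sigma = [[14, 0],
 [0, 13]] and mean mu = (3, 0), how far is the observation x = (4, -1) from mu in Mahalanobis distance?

Step 1 — centre the observation: (x - mu) = (1, -1).

Step 2 — invert Sigma. det(Sigma) = 14·13 - (0)² = 182.
  Sigma^{-1} = (1/det) · [[d, -b], [-b, a]] = [[0.0714, 0],
 [0, 0.0769]].

Step 3 — form the quadratic (x - mu)^T · Sigma^{-1} · (x - mu):
  Sigma^{-1} · (x - mu) = (0.0714, -0.0769).
  (x - mu)^T · [Sigma^{-1} · (x - mu)] = (1)·(0.0714) + (-1)·(-0.0769) = 0.1484.

Step 4 — take square root: d = √(0.1484) ≈ 0.3852.

d(x, mu) = √(0.1484) ≈ 0.3852


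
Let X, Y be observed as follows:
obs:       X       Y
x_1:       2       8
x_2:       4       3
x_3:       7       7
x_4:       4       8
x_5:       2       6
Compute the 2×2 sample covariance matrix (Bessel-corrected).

Step 1 — column means:
  mean(X) = (2 + 4 + 7 + 4 + 2) / 5 = 19/5 = 3.8
  mean(Y) = (8 + 3 + 7 + 8 + 6) / 5 = 32/5 = 6.4

Step 2 — sample covariance S[i,j] = (1/(n-1)) · Σ_k (x_{k,i} - mean_i) · (x_{k,j} - mean_j), with n-1 = 4.
  S[X,X] = ((-1.8)·(-1.8) + (0.2)·(0.2) + (3.2)·(3.2) + (0.2)·(0.2) + (-1.8)·(-1.8)) / 4 = 16.8/4 = 4.2
  S[X,Y] = ((-1.8)·(1.6) + (0.2)·(-3.4) + (3.2)·(0.6) + (0.2)·(1.6) + (-1.8)·(-0.4)) / 4 = -0.6/4 = -0.15
  S[Y,Y] = ((1.6)·(1.6) + (-3.4)·(-3.4) + (0.6)·(0.6) + (1.6)·(1.6) + (-0.4)·(-0.4)) / 4 = 17.2/4 = 4.3

S is symmetric (S[j,i] = S[i,j]). Assembling:

S = [[4.2, -0.15],
 [-0.15, 4.3]]


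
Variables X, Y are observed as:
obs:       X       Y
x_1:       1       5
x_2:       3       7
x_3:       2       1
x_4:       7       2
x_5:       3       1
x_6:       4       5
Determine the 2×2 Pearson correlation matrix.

Step 1 — column means:
  mean(X) = (1 + 3 + 2 + 7 + 3 + 4) / 6 = 20/6 = 3.3333
  mean(Y) = (5 + 7 + 1 + 2 + 1 + 5) / 6 = 21/6 = 3.5

Step 2 — sample variances and covariances s[i,j] = (1/(n-1)) · Σ_k (x_{k,i} - mean_i) · (x_{k,j} - mean_j), with n-1 = 5:
  s[X,X] = ((-2.3333)·(-2.3333) + (-0.3333)·(-0.3333) + (-1.3333)·(-1.3333) + (3.6667)·(3.6667) + (-0.3333)·(-0.3333) + (0.6667)·(0.6667)) / 5 = 21.3333/5 = 4.2667
  s[X,Y] = ((-2.3333)·(1.5) + (-0.3333)·(3.5) + (-1.3333)·(-2.5) + (3.6667)·(-1.5) + (-0.3333)·(-2.5) + (0.6667)·(1.5)) / 5 = -5/5 = -1
  s[Y,Y] = ((1.5)·(1.5) + (3.5)·(3.5) + (-2.5)·(-2.5) + (-1.5)·(-1.5) + (-2.5)·(-2.5) + (1.5)·(1.5)) / 5 = 31.5/5 = 6.3
  Sample standard deviations s_i = √(s[i,i]):
  s(X) = √(4.2667) = 2.0656
  s(Y) = √(6.3) = 2.51

Step 3 — r_{ij} = s_{ij} / (s_i · s_j):
  r[X,X] = 1 (diagonal).
  r[X,Y] = -1 / (2.0656 · 2.51) = -1 / 5.1846 = -0.1929
  r[Y,Y] = 1 (diagonal).

R is symmetric with unit diagonal. Assembling:

R = [[1, -0.1929],
 [-0.1929, 1]]


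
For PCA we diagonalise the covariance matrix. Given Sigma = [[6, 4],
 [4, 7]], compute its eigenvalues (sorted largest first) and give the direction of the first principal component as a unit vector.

Step 1 — characteristic polynomial of 2×2 Sigma:
  det(Sigma - λI) = λ² - trace · λ + det = 0.
  trace = 6 + 7 = 13, det = 6·7 - (4)² = 26.
Step 2 — discriminant:
  Δ = trace² - 4·det = 169 - 104 = 65.
Step 3 — eigenvalues:
  λ = (trace ± √Δ)/2 = (13 ± 8.0623)/2,
  λ_1 = 10.5311,  λ_2 = 2.4689.

Step 4 — unit eigenvector for λ_1: solve (Sigma - λ_1 I)v = 0. First row:
  (6 - 10.5311)·v_x + (4)·v_y = 0, i.e. (-4.5311)·v_x + (4)·v_y = 0,
  so v ∝ (b, λ_1 - a) = (4, 4.5311) = u.
  ||u|| = √((4)² + (4.5311)²) = √(36.5311) ≈ 6.0441,
  v_1 = u/||u|| ≈ (0.6618, 0.7497) (||v_1|| = 1).

λ_1 = 10.5311,  λ_2 = 2.4689;  v_1 ≈ (0.6618, 0.7497)


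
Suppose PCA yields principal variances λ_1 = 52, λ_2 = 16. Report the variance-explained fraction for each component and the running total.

Step 1 — total variance = trace(Sigma) = Σ λ_i = 52 + 16 = 68.

Step 2 — fraction explained by component i = λ_i / Σ λ:
  PC1: 52/68 = 0.7647
  PC2: 16/68 = 0.2353

Step 3 — cumulative fraction after k components = (λ_1 + ... + λ_k) / Σ λ:
  k = 1: 52/68 = 0.7647
  k = 2: (52 + 16)/68 = 68/68 = 1

Summary (fraction, with percent):

explained: PC1 0.7647 (76.47%), PC2 0.2353 (23.53%);  cumulative: 0.7647, 1


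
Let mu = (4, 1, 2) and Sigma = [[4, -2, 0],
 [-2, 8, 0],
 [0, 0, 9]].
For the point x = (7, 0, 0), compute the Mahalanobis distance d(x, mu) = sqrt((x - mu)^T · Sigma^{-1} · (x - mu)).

Step 1 — centre the observation: (x - mu) = (3, -1, -2).

Step 2 — invert Sigma (cofactor / det for 3×3, or solve directly):
  Sigma^{-1} = [[0.2857, 0.0714, 0],
 [0.0714, 0.1429, 0],
 [0, 0, 0.1111]].

Step 3 — form the quadratic (x - mu)^T · Sigma^{-1} · (x - mu):
  Sigma^{-1} · (x - mu) = (0.7857, 0.0714, -0.2222).
  (x - mu)^T · [Sigma^{-1} · (x - mu)] = (3)·(0.7857) + (-1)·(0.0714) + (-2)·(-0.2222) = 2.7302.

Step 4 — take square root: d = √(2.7302) ≈ 1.6523.

d(x, mu) = √(2.7302) ≈ 1.6523


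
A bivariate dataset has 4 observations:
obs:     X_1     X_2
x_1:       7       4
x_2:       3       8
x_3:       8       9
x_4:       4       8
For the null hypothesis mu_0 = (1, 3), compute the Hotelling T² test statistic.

Step 1 — sample mean vector:
  mean(X_1) = (7 + 3 + 8 + 4) / 4 = 22/4 = 5.5
  mean(X_2) = (4 + 8 + 9 + 8) / 4 = 29/4 = 7.25
  x̄ = (5.5, 7.25),  deviation x̄ - mu_0 = (5.5, 7.25) - (1, 3) = (4.5, 4.25).

Step 2 — sample covariance matrix, S[i,j] = (1/(n-1)) · Σ_k (x_{k,i} - mean_i) · (x_{k,j} - mean_j), divisor n-1 = 3:
  S[X_1,X_1] = ((1.5)·(1.5) + (-2.5)·(-2.5) + (2.5)·(2.5) + (-1.5)·(-1.5)) / 3 = 17/3 = 5.6667
  S[X_1,X_2] = ((1.5)·(-3.25) + (-2.5)·(0.75) + (2.5)·(1.75) + (-1.5)·(0.75)) / 3 = -3.5/3 = -1.1667
  S[X_2,X_2] = ((-3.25)·(-3.25) + (0.75)·(0.75) + (1.75)·(1.75) + (0.75)·(0.75)) / 3 = 14.75/3 = 4.9167
  S = [[5.6667, -1.1667],
 [-1.1667, 4.9167]].

Step 3 — invert S. det(S) = 5.6667·4.9167 - (-1.1667)² = 26.5.
  S^{-1} = (1/det) · [[d, -b], [-b, a]] = [[0.1855, 0.044],
 [0.044, 0.2138]].

Step 4 — quadratic form (x̄ - mu_0)^T · S^{-1} · (x̄ - mu_0):
  S^{-1} · (x̄ - mu_0) = (1.022, 1.1069),
  (x̄ - mu_0)^T · [...] = (4.5)·(1.022) + (4.25)·(1.1069) = 9.3035.

Step 5 — scale by n: T² = 4 · 9.3035 = 37.2138.

T² ≈ 37.2138


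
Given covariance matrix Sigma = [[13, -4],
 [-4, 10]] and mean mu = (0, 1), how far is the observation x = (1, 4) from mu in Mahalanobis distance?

Step 1 — centre the observation: (x - mu) = (1, 3).

Step 2 — invert Sigma. det(Sigma) = 13·10 - (-4)² = 114.
  Sigma^{-1} = (1/det) · [[d, -b], [-b, a]] = [[0.0877, 0.0351],
 [0.0351, 0.114]].

Step 3 — form the quadratic (x - mu)^T · Sigma^{-1} · (x - mu):
  Sigma^{-1} · (x - mu) = (0.193, 0.3772).
  (x - mu)^T · [Sigma^{-1} · (x - mu)] = (1)·(0.193) + (3)·(0.3772) = 1.3246.

Step 4 — take square root: d = √(1.3246) ≈ 1.1509.

d(x, mu) = √(1.3246) ≈ 1.1509


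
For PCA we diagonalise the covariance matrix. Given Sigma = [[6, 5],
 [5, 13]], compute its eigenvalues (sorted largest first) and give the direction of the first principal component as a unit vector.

Step 1 — characteristic polynomial of 2×2 Sigma:
  det(Sigma - λI) = λ² - trace · λ + det = 0.
  trace = 6 + 13 = 19, det = 6·13 - (5)² = 53.
Step 2 — discriminant:
  Δ = trace² - 4·det = 361 - 212 = 149.
Step 3 — eigenvalues:
  λ = (trace ± √Δ)/2 = (19 ± 12.2066)/2,
  λ_1 = 15.6033,  λ_2 = 3.3967.

Step 4 — unit eigenvector for λ_1: solve (Sigma - λ_1 I)v = 0. First row:
  (6 - 15.6033)·v_x + (5)·v_y = 0, i.e. (-9.6033)·v_x + (5)·v_y = 0,
  so v ∝ (b, λ_1 - a) = (5, 9.6033) = u.
  ||u|| = √((5)² + (9.6033)²) = √(117.2229) ≈ 10.827,
  v_1 = u/||u|| ≈ (0.4618, 0.887) (||v_1|| = 1).

λ_1 = 15.6033,  λ_2 = 3.3967;  v_1 ≈ (0.4618, 0.887)


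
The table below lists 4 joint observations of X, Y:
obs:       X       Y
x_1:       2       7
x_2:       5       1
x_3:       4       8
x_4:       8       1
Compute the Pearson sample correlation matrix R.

Step 1 — column means:
  mean(X) = (2 + 5 + 4 + 8) / 4 = 19/4 = 4.75
  mean(Y) = (7 + 1 + 8 + 1) / 4 = 17/4 = 4.25

Step 2 — sample variances and covariances s[i,j] = (1/(n-1)) · Σ_k (x_{k,i} - mean_i) · (x_{k,j} - mean_j), with n-1 = 3:
  s[X,X] = ((-2.75)·(-2.75) + (0.25)·(0.25) + (-0.75)·(-0.75) + (3.25)·(3.25)) / 3 = 18.75/3 = 6.25
  s[X,Y] = ((-2.75)·(2.75) + (0.25)·(-3.25) + (-0.75)·(3.75) + (3.25)·(-3.25)) / 3 = -21.75/3 = -7.25
  s[Y,Y] = ((2.75)·(2.75) + (-3.25)·(-3.25) + (3.75)·(3.75) + (-3.25)·(-3.25)) / 3 = 42.75/3 = 14.25
  Sample standard deviations s_i = √(s[i,i]):
  s(X) = √(6.25) = 2.5
  s(Y) = √(14.25) = 3.7749

Step 3 — r_{ij} = s_{ij} / (s_i · s_j):
  r[X,X] = 1 (diagonal).
  r[X,Y] = -7.25 / (2.5 · 3.7749) = -7.25 / 9.4373 = -0.7682
  r[Y,Y] = 1 (diagonal).

R is symmetric with unit diagonal. Assembling:

R = [[1, -0.7682],
 [-0.7682, 1]]


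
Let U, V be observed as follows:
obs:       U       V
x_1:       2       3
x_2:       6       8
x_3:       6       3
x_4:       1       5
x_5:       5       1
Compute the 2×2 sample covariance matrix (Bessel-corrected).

Step 1 — column means:
  mean(U) = (2 + 6 + 6 + 1 + 5) / 5 = 20/5 = 4
  mean(V) = (3 + 8 + 3 + 5 + 1) / 5 = 20/5 = 4

Step 2 — sample covariance S[i,j] = (1/(n-1)) · Σ_k (x_{k,i} - mean_i) · (x_{k,j} - mean_j), with n-1 = 4.
  S[U,U] = ((-2)·(-2) + (2)·(2) + (2)·(2) + (-3)·(-3) + (1)·(1)) / 4 = 22/4 = 5.5
  S[U,V] = ((-2)·(-1) + (2)·(4) + (2)·(-1) + (-3)·(1) + (1)·(-3)) / 4 = 2/4 = 0.5
  S[V,V] = ((-1)·(-1) + (4)·(4) + (-1)·(-1) + (1)·(1) + (-3)·(-3)) / 4 = 28/4 = 7

S is symmetric (S[j,i] = S[i,j]). Assembling:

S = [[5.5, 0.5],
 [0.5, 7]]


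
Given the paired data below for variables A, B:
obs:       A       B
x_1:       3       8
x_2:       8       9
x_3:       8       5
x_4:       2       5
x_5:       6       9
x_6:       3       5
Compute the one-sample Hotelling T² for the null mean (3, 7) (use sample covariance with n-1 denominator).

Step 1 — sample mean vector:
  mean(A) = (3 + 8 + 8 + 2 + 6 + 3) / 6 = 30/6 = 5
  mean(B) = (8 + 9 + 5 + 5 + 9 + 5) / 6 = 41/6 = 6.8333
  x̄ = (5, 6.8333),  deviation x̄ - mu_0 = (5, 6.8333) - (3, 7) = (2, -0.1667).

Step 2 — sample covariance matrix, S[i,j] = (1/(n-1)) · Σ_k (x_{k,i} - mean_i) · (x_{k,j} - mean_j), divisor n-1 = 5:
  S[A,A] = ((-2)·(-2) + (3)·(3) + (3)·(3) + (-3)·(-3) + (1)·(1) + (-2)·(-2)) / 5 = 36/5 = 7.2
  S[A,B] = ((-2)·(1.1667) + (3)·(2.1667) + (3)·(-1.8333) + (-3)·(-1.8333) + (1)·(2.1667) + (-2)·(-1.8333)) / 5 = 10/5 = 2
  S[B,B] = ((1.1667)·(1.1667) + (2.1667)·(2.1667) + (-1.8333)·(-1.8333) + (-1.8333)·(-1.8333) + (2.1667)·(2.1667) + (-1.8333)·(-1.8333)) / 5 = 20.8333/5 = 4.1667
  S = [[7.2, 2],
 [2, 4.1667]].

Step 3 — invert S. det(S) = 7.2·4.1667 - (2)² = 26.
  S^{-1} = (1/det) · [[d, -b], [-b, a]] = [[0.1603, -0.0769],
 [-0.0769, 0.2769]].

Step 4 — quadratic form (x̄ - mu_0)^T · S^{-1} · (x̄ - mu_0):
  S^{-1} · (x̄ - mu_0) = (0.3333, -0.2),
  (x̄ - mu_0)^T · [...] = (2)·(0.3333) + (-0.1667)·(-0.2) = 0.7.

Step 5 — scale by n: T² = 6 · 0.7 = 4.2.

T² ≈ 4.2


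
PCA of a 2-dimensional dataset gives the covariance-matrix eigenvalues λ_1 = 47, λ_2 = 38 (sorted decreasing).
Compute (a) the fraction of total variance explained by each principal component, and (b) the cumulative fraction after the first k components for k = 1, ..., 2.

Step 1 — total variance = trace(Sigma) = Σ λ_i = 47 + 38 = 85.

Step 2 — fraction explained by component i = λ_i / Σ λ:
  PC1: 47/85 = 0.5529
  PC2: 38/85 = 0.4471

Step 3 — cumulative fraction after k components = (λ_1 + ... + λ_k) / Σ λ:
  k = 1: 47/85 = 0.5529
  k = 2: (47 + 38)/85 = 85/85 = 1

Summary (fraction, with percent):

explained: PC1 0.5529 (55.29%), PC2 0.4471 (44.71%);  cumulative: 0.5529, 1


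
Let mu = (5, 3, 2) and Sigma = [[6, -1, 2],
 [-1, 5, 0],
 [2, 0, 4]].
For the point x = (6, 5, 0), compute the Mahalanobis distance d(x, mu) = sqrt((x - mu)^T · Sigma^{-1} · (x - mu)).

Step 1 — centre the observation: (x - mu) = (1, 2, -2).

Step 2 — invert Sigma (cofactor / det for 3×3, or solve directly):
  Sigma^{-1} = [[0.2083, 0.0417, -0.1042],
 [0.0417, 0.2083, -0.0208],
 [-0.1042, -0.0208, 0.3021]].

Step 3 — form the quadratic (x - mu)^T · Sigma^{-1} · (x - mu):
  Sigma^{-1} · (x - mu) = (0.5, 0.5, -0.75).
  (x - mu)^T · [Sigma^{-1} · (x - mu)] = (1)·(0.5) + (2)·(0.5) + (-2)·(-0.75) = 3.

Step 4 — take square root: d = √(3) ≈ 1.7321.

d(x, mu) = √(3) ≈ 1.7321


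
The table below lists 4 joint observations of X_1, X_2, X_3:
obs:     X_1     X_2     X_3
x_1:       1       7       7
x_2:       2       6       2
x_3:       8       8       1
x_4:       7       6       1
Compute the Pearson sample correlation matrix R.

Step 1 — column means:
  mean(X_1) = (1 + 2 + 8 + 7) / 4 = 18/4 = 4.5
  mean(X_2) = (7 + 6 + 8 + 6) / 4 = 27/4 = 6.75
  mean(X_3) = (7 + 2 + 1 + 1) / 4 = 11/4 = 2.75

Step 2 — sample variances and covariances s[i,j] = (1/(n-1)) · Σ_k (x_{k,i} - mean_i) · (x_{k,j} - mean_j), with n-1 = 3:
  s[X_1,X_1] = ((-3.5)·(-3.5) + (-2.5)·(-2.5) + (3.5)·(3.5) + (2.5)·(2.5)) / 3 = 37/3 = 12.3333
  s[X_1,X_2] = ((-3.5)·(0.25) + (-2.5)·(-0.75) + (3.5)·(1.25) + (2.5)·(-0.75)) / 3 = 3.5/3 = 1.1667
  s[X_1,X_3] = ((-3.5)·(4.25) + (-2.5)·(-0.75) + (3.5)·(-1.75) + (2.5)·(-1.75)) / 3 = -23.5/3 = -7.8333
  s[X_2,X_2] = ((0.25)·(0.25) + (-0.75)·(-0.75) + (1.25)·(1.25) + (-0.75)·(-0.75)) / 3 = 2.75/3 = 0.9167
  s[X_2,X_3] = ((0.25)·(4.25) + (-0.75)·(-0.75) + (1.25)·(-1.75) + (-0.75)·(-1.75)) / 3 = 0.75/3 = 0.25
  s[X_3,X_3] = ((4.25)·(4.25) + (-0.75)·(-0.75) + (-1.75)·(-1.75) + (-1.75)·(-1.75)) / 3 = 24.75/3 = 8.25
  Sample standard deviations s_i = √(s[i,i]):
  s(X_1) = √(12.3333) = 3.5119
  s(X_2) = √(0.9167) = 0.9574
  s(X_3) = √(8.25) = 2.8723

Step 3 — r_{ij} = s_{ij} / (s_i · s_j):
  r[X_1,X_1] = 1 (diagonal).
  r[X_1,X_2] = 1.1667 / (3.5119 · 0.9574) = 1.1667 / 3.3624 = 0.347
  r[X_1,X_3] = -7.8333 / (3.5119 · 2.8723) = -7.8333 / 10.0871 = -0.7766
  r[X_2,X_2] = 1 (diagonal).
  r[X_2,X_3] = 0.25 / (0.9574 · 2.8723) = 0.25 / 2.75 = 0.0909
  r[X_3,X_3] = 1 (diagonal).

R is symmetric with unit diagonal. Assembling:

R = [[1, 0.347, -0.7766],
 [0.347, 1, 0.0909],
 [-0.7766, 0.0909, 1]]


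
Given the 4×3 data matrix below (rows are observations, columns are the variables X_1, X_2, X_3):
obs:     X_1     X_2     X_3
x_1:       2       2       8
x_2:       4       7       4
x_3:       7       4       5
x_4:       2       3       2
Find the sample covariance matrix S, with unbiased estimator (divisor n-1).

Step 1 — column means:
  mean(X_1) = (2 + 4 + 7 + 2) / 4 = 15/4 = 3.75
  mean(X_2) = (2 + 7 + 4 + 3) / 4 = 16/4 = 4
  mean(X_3) = (8 + 4 + 5 + 2) / 4 = 19/4 = 4.75

Step 2 — sample covariance S[i,j] = (1/(n-1)) · Σ_k (x_{k,i} - mean_i) · (x_{k,j} - mean_j), with n-1 = 3.
  S[X_1,X_1] = ((-1.75)·(-1.75) + (0.25)·(0.25) + (3.25)·(3.25) + (-1.75)·(-1.75)) / 3 = 16.75/3 = 5.5833
  S[X_1,X_2] = ((-1.75)·(-2) + (0.25)·(3) + (3.25)·(0) + (-1.75)·(-1)) / 3 = 6/3 = 2
  S[X_1,X_3] = ((-1.75)·(3.25) + (0.25)·(-0.75) + (3.25)·(0.25) + (-1.75)·(-2.75)) / 3 = -0.25/3 = -0.0833
  S[X_2,X_2] = ((-2)·(-2) + (3)·(3) + (0)·(0) + (-1)·(-1)) / 3 = 14/3 = 4.6667
  S[X_2,X_3] = ((-2)·(3.25) + (3)·(-0.75) + (0)·(0.25) + (-1)·(-2.75)) / 3 = -6/3 = -2
  S[X_3,X_3] = ((3.25)·(3.25) + (-0.75)·(-0.75) + (0.25)·(0.25) + (-2.75)·(-2.75)) / 3 = 18.75/3 = 6.25

S is symmetric (S[j,i] = S[i,j]). Assembling:

S = [[5.5833, 2, -0.0833],
 [2, 4.6667, -2],
 [-0.0833, -2, 6.25]]


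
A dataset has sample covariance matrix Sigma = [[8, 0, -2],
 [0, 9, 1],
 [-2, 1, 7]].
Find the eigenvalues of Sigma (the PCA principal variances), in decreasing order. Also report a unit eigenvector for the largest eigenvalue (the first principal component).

Step 1 — characteristic polynomial p(λ) = det(λI - Sigma) = λ³ - tr·λ² + c_1·λ - det, where tr = trace, c_1 = sum of the principal 2×2 minors, det = det(Sigma):
  tr = 8 + 9 + 7 = 24,
  c_1 = (8·9 - (0)²) + (8·7 - (-2)²) + (9·7 - (1)²) = 72 + 52 + 62 = 186,
  det = 8·(9·7 - (1)²) - (0)·((0)·7 - (1)·(-2)) + (-2)·((0)·(1) - 9·(-2)) = 8·(62) - (0)·(2) + (-2)·(18) = 460.
  So p(λ) = λ³ - 24λ² + 186λ - 460.
Step 2 — look for an integer root (rational root theorem: any rational root is an integer divisor of 460). Testing λ = 10:
  p(10) = 1000 - 2400 + 1860 - 460 = 0  ✓
  Dividing out (λ - 10): p(λ) = (λ - 10)(λ² - 14λ + 46).
Step 3 — remaining eigenvalues from the quadratic λ² - 14λ + 46 = 0:
  Δ = 14² - 4·46 = 196 - 184 = 12,  λ = (14 ± √12)/2 = (14 ± 3.4641)/2 ≈ 8.7321 or 5.2679.
  Sorted: λ_1 = 10,  λ_2 = 8.7321,  λ_3 = 5.2679  (check: sum = 24 = tr ✓).

Step 4 — unit eigenvector for λ_1 = 10: v spans the null space of (Sigma - λ_1 I), whose rows are
  r_1 = (-2, 0, -2),  r_2 = (0, -1, 1),  r_3 = (-2, 1, -3).
  v is orthogonal to every row, so take v ∝ r_1 × r_2 = ((0)·(1) - (-2)·(-1), (-2)·(0) - (-2)·(1), (-2)·(-1) - (0)·(0)) = (-2, 2, 2).
  Rescale (divide by 2; multiply by -1 so the first nonzero entry is positive): u = (1, -1, -1).
  ||u|| = √((1)² + (-1)² + (-1)²) = √(3) ≈ 1.7321,  v_1 = u/||u|| ≈ (0.5774, -0.5774, -0.5774) (||v_1|| = 1).

λ_1 = 10,  λ_2 = 8.7321,  λ_3 = 5.2679;  v_1 ≈ (0.5774, -0.5774, -0.5774)


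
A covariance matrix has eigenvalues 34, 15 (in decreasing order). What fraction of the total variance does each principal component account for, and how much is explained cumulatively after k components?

Step 1 — total variance = trace(Sigma) = Σ λ_i = 34 + 15 = 49.

Step 2 — fraction explained by component i = λ_i / Σ λ:
  PC1: 34/49 = 0.6939
  PC2: 15/49 = 0.3061

Step 3 — cumulative fraction after k components = (λ_1 + ... + λ_k) / Σ λ:
  k = 1: 34/49 = 0.6939
  k = 2: (34 + 15)/49 = 49/49 = 1

Summary (fraction, with percent):

explained: PC1 0.6939 (69.39%), PC2 0.3061 (30.61%);  cumulative: 0.6939, 1


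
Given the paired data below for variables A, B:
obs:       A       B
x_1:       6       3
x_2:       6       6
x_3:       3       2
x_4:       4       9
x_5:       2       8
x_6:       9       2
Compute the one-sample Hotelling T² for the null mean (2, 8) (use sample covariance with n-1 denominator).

Step 1 — sample mean vector:
  mean(A) = (6 + 6 + 3 + 4 + 2 + 9) / 6 = 30/6 = 5
  mean(B) = (3 + 6 + 2 + 9 + 8 + 2) / 6 = 30/6 = 5
  x̄ = (5, 5),  deviation x̄ - mu_0 = (5, 5) - (2, 8) = (3, -3).

Step 2 — sample covariance matrix, S[i,j] = (1/(n-1)) · Σ_k (x_{k,i} - mean_i) · (x_{k,j} - mean_j), divisor n-1 = 5:
  S[A,A] = ((1)·(1) + (1)·(1) + (-2)·(-2) + (-1)·(-1) + (-3)·(-3) + (4)·(4)) / 5 = 32/5 = 6.4
  S[A,B] = ((1)·(-2) + (1)·(1) + (-2)·(-3) + (-1)·(4) + (-3)·(3) + (4)·(-3)) / 5 = -20/5 = -4
  S[B,B] = ((-2)·(-2) + (1)·(1) + (-3)·(-3) + (4)·(4) + (3)·(3) + (-3)·(-3)) / 5 = 48/5 = 9.6
  S = [[6.4, -4],
 [-4, 9.6]].

Step 3 — invert S. det(S) = 6.4·9.6 - (-4)² = 45.44.
  S^{-1} = (1/det) · [[d, -b], [-b, a]] = [[0.2113, 0.088],
 [0.088, 0.1408]].

Step 4 — quadratic form (x̄ - mu_0)^T · S^{-1} · (x̄ - mu_0):
  S^{-1} · (x̄ - mu_0) = (0.3697, -0.1585),
  (x̄ - mu_0)^T · [...] = (3)·(0.3697) + (-3)·(-0.1585) = 1.5845.

Step 5 — scale by n: T² = 6 · 1.5845 = 9.507.

T² ≈ 9.507


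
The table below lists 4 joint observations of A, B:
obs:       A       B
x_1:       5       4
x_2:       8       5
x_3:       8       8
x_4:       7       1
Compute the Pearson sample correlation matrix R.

Step 1 — column means:
  mean(A) = (5 + 8 + 8 + 7) / 4 = 28/4 = 7
  mean(B) = (4 + 5 + 8 + 1) / 4 = 18/4 = 4.5

Step 2 — sample variances and covariances s[i,j] = (1/(n-1)) · Σ_k (x_{k,i} - mean_i) · (x_{k,j} - mean_j), with n-1 = 3:
  s[A,A] = ((-2)·(-2) + (1)·(1) + (1)·(1) + (0)·(0)) / 3 = 6/3 = 2
  s[A,B] = ((-2)·(-0.5) + (1)·(0.5) + (1)·(3.5) + (0)·(-3.5)) / 3 = 5/3 = 1.6667
  s[B,B] = ((-0.5)·(-0.5) + (0.5)·(0.5) + (3.5)·(3.5) + (-3.5)·(-3.5)) / 3 = 25/3 = 8.3333
  Sample standard deviations s_i = √(s[i,i]):
  s(A) = √(2) = 1.4142
  s(B) = √(8.3333) = 2.8868

Step 3 — r_{ij} = s_{ij} / (s_i · s_j):
  r[A,A] = 1 (diagonal).
  r[A,B] = 1.6667 / (1.4142 · 2.8868) = 1.6667 / 4.0825 = 0.4082
  r[B,B] = 1 (diagonal).

R is symmetric with unit diagonal. Assembling:

R = [[1, 0.4082],
 [0.4082, 1]]
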